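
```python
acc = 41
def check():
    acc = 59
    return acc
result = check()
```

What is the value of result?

Step 1: Global acc = 41.
Step 2: check() creates local acc = 59, shadowing the global.
Step 3: Returns local acc = 59. result = 59

The answer is 59.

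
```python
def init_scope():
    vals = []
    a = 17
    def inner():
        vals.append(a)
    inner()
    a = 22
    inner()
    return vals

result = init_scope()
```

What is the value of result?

Step 1: a = 17. inner() appends current a to vals.
Step 2: First inner(): appends 17. Then a = 22.
Step 3: Second inner(): appends 22 (closure sees updated a). result = [17, 22]

The answer is [17, 22].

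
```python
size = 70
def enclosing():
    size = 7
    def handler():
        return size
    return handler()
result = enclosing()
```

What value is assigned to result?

Step 1: size = 70 globally, but enclosing() defines size = 7 locally.
Step 2: handler() looks up size. Not in local scope, so checks enclosing scope (enclosing) and finds size = 7.
Step 3: result = 7

The answer is 7.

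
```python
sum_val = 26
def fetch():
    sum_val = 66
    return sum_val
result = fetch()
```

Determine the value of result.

Step 1: Global sum_val = 26.
Step 2: fetch() creates local sum_val = 66, shadowing the global.
Step 3: Returns local sum_val = 66. result = 66

The answer is 66.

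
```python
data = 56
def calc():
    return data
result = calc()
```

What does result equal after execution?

Step 1: data = 56 is defined in the global scope.
Step 2: calc() looks up data. No local data exists, so Python checks the global scope via LEGB rule and finds data = 56.
Step 3: result = 56

The answer is 56.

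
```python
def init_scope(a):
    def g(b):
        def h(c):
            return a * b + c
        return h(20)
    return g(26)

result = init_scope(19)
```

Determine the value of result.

Step 1: a = 19, b = 26, c = 20.
Step 2: h() computes a * b + c = 19 * 26 + 20 = 514.
Step 3: result = 514

The answer is 514.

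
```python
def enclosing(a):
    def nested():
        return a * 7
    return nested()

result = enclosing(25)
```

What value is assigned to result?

Step 1: enclosing(25) binds parameter a = 25.
Step 2: nested() accesses a = 25 from enclosing scope.
Step 3: result = 25 * 7 = 175

The answer is 175.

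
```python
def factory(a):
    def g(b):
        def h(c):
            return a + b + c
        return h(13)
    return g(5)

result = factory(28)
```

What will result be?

Step 1: a = 28, b = 5, c = 13 across three nested scopes.
Step 2: h() accesses all three via LEGB rule.
Step 3: result = 28 + 5 + 13 = 46

The answer is 46.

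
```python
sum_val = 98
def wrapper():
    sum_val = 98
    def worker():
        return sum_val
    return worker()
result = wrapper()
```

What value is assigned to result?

Step 1: sum_val = 98 globally, but wrapper() defines sum_val = 98 locally.
Step 2: worker() looks up sum_val. Not in local scope, so checks enclosing scope (wrapper) and finds sum_val = 98.
Step 3: result = 98

The answer is 98.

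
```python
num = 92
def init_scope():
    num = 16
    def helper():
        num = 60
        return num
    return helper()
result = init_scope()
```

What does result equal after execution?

Step 1: Three scopes define num: global (92), init_scope (16), helper (60).
Step 2: helper() has its own local num = 60, which shadows both enclosing and global.
Step 3: result = 60 (local wins in LEGB)

The answer is 60.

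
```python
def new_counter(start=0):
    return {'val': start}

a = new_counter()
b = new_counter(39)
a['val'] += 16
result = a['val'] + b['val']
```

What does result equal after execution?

Step 1: new_counter() returns a new dict each call (immutable default 0).
Step 2: a = {'val': 0}, b = {'val': 39}.
Step 3: a['val'] += 16 = 16. result = 16 + 39 = 55

The answer is 55.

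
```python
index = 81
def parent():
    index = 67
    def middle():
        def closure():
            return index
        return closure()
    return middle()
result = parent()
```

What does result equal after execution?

Step 1: parent() defines index = 67. middle() and closure() have no local index.
Step 2: closure() checks local (none), enclosing middle() (none), enclosing parent() and finds index = 67.
Step 3: result = 67

The answer is 67.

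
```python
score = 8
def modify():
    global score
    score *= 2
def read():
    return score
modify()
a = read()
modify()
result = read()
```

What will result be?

Step 1: score = 8.
Step 2: First modify(): score = 8 * 2 = 16.
Step 3: Second modify(): score = 16 * 2 = 32.
Step 4: read() returns 32

The answer is 32.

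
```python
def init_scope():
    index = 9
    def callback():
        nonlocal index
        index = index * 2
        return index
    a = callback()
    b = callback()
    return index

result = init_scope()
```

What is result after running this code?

Step 1: index starts at 9.
Step 2: First callback(): index = 9 * 2 = 18.
Step 3: Second callback(): index = 18 * 2 = 36.
Step 4: result = 36

The answer is 36.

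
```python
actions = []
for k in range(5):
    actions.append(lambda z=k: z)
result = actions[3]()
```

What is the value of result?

Step 1: Default argument z=k captures k's value at each iteration.
Step 2: actions[3] captured z = 3 when k was 3.
Step 3: result = 3

The answer is 3.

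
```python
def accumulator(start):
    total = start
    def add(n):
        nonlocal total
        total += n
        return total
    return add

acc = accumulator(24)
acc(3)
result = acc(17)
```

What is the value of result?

Step 1: accumulator(24) creates closure with total = 24.
Step 2: First acc(3): total = 24 + 3 = 27.
Step 3: Second acc(17): total = 27 + 17 = 44. result = 44

The answer is 44.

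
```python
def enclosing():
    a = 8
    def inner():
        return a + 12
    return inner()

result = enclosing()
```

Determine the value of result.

Step 1: enclosing() defines a = 8.
Step 2: inner() reads a = 8 from enclosing scope, returns 8 + 12 = 20.
Step 3: result = 20

The answer is 20.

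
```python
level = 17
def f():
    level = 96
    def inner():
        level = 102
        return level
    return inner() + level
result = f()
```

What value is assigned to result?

Step 1: f() has local level = 96. inner() has local level = 102.
Step 2: inner() returns its local level = 102.
Step 3: f() returns 102 + its own level (96) = 198

The answer is 198.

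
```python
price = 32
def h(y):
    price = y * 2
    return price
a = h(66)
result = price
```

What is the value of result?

Step 1: Global price = 32.
Step 2: h(66) creates local price = 66 * 2 = 132.
Step 3: Global price unchanged because no global keyword. result = 32

The answer is 32.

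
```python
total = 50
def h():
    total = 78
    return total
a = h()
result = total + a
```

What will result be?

Step 1: Global total = 50. h() returns local total = 78.
Step 2: a = 78. Global total still = 50.
Step 3: result = 50 + 78 = 128

The answer is 128.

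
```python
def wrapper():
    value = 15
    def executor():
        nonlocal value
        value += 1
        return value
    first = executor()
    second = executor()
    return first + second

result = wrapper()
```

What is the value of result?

Step 1: value starts at 15.
Step 2: First call: value = 15 + 1 = 16, returns 16.
Step 3: Second call: value = 16 + 1 = 17, returns 17.
Step 4: result = 16 + 17 = 33

The answer is 33.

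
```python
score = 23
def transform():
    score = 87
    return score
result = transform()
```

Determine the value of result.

Step 1: Global score = 23.
Step 2: transform() creates local score = 87, shadowing the global.
Step 3: Returns local score = 87. result = 87

The answer is 87.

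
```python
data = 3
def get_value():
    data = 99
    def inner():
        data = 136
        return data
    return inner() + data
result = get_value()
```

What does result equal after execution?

Step 1: get_value() has local data = 99. inner() has local data = 136.
Step 2: inner() returns its local data = 136.
Step 3: get_value() returns 136 + its own data (99) = 235

The answer is 235.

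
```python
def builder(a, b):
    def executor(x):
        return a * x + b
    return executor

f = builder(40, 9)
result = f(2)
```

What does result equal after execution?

Step 1: builder(40, 9) captures a = 40, b = 9.
Step 2: f(2) computes 40 * 2 + 9 = 89.
Step 3: result = 89

The answer is 89.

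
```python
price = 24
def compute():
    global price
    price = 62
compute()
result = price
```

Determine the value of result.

Step 1: price = 24 globally.
Step 2: compute() declares global price and sets it to 62.
Step 3: After compute(), global price = 62. result = 62

The answer is 62.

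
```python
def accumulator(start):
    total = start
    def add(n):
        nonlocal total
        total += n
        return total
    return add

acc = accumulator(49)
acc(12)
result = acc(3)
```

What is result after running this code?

Step 1: accumulator(49) creates closure with total = 49.
Step 2: First acc(12): total = 49 + 12 = 61.
Step 3: Second acc(3): total = 61 + 3 = 64. result = 64

The answer is 64.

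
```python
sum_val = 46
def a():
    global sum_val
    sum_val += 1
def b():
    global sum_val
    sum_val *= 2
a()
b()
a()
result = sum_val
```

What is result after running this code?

Step 1: sum_val = 46.
Step 2: a(): sum_val = 46 + 1 = 47.
Step 3: b(): sum_val = 47 * 2 = 94.
Step 4: a(): sum_val = 94 + 1 = 95

The answer is 95.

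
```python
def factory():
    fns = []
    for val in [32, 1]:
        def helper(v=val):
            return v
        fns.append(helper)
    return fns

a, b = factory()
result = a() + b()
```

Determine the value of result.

Step 1: Default argument v=val captures val at each iteration.
Step 2: a() returns 32 (captured at first iteration), b() returns 1 (captured at second).
Step 3: result = 32 + 1 = 33

The answer is 33.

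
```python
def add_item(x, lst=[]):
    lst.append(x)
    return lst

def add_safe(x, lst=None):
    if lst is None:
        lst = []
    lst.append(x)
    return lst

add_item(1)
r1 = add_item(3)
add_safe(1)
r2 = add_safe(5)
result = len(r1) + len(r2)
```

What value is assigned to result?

Step 1: add_item shares mutable default: after 2 calls, lst = [1, 3], len = 2.
Step 2: add_safe creates fresh list each time: r2 = [5], len = 1.
Step 3: result = 2 + 1 = 3

The answer is 3.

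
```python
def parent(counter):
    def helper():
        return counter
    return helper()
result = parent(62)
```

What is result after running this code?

Step 1: parent(62) binds parameter counter = 62.
Step 2: helper() looks up counter in enclosing scope and finds the parameter counter = 62.
Step 3: result = 62

The answer is 62.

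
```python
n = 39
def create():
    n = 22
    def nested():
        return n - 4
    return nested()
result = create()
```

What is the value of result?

Step 1: create() shadows global n with n = 22.
Step 2: nested() finds n = 22 in enclosing scope, computes 22 - 4 = 18.
Step 3: result = 18

The answer is 18.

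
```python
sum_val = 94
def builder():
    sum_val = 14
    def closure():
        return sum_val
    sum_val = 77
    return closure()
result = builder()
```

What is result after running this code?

Step 1: builder() sets sum_val = 14, then later sum_val = 77.
Step 2: closure() is called after sum_val is reassigned to 77. Closures capture variables by reference, not by value.
Step 3: result = 77

The answer is 77.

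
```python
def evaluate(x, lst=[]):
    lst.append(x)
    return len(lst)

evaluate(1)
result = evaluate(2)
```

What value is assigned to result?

Step 1: Mutable default list persists between calls.
Step 2: First call: lst = [1], len = 1. Second call: lst = [1, 2], len = 2.
Step 3: result = 2

The answer is 2.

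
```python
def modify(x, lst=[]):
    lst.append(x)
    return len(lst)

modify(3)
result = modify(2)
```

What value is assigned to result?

Step 1: Mutable default list persists between calls.
Step 2: First call: lst = [3], len = 1. Second call: lst = [3, 2], len = 2.
Step 3: result = 2

The answer is 2.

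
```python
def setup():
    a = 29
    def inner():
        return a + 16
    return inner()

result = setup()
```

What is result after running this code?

Step 1: setup() defines a = 29.
Step 2: inner() reads a = 29 from enclosing scope, returns 29 + 16 = 45.
Step 3: result = 45

The answer is 45.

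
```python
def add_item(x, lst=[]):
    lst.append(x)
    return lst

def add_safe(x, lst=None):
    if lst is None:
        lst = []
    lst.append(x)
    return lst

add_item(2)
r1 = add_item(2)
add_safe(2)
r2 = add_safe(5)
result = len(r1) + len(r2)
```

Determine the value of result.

Step 1: add_item shares mutable default: after 2 calls, lst = [2, 2], len = 2.
Step 2: add_safe creates fresh list each time: r2 = [5], len = 1.
Step 3: result = 2 + 1 = 3

The answer is 3.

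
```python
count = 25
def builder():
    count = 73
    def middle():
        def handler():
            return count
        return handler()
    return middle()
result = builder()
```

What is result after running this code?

Step 1: builder() defines count = 73. middle() and handler() have no local count.
Step 2: handler() checks local (none), enclosing middle() (none), enclosing builder() and finds count = 73.
Step 3: result = 73

The answer is 73.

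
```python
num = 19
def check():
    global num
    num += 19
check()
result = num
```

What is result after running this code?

Step 1: num = 19 globally.
Step 2: check() modifies global num: num += 19 = 38.
Step 3: result = 38

The answer is 38.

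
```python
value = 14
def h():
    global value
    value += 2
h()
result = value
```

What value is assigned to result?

Step 1: value = 14 globally.
Step 2: h() modifies global value: value += 2 = 16.
Step 3: result = 16

The answer is 16.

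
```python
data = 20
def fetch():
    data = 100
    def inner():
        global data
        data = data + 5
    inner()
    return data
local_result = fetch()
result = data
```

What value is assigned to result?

Step 1: Global data = 20. fetch() creates local data = 100.
Step 2: inner() declares global data and adds 5: global data = 20 + 5 = 25.
Step 3: fetch() returns its local data = 100 (unaffected by inner).
Step 4: result = global data = 25

The answer is 25.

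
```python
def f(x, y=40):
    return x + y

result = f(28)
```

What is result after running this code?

Step 1: f(28) uses default y = 40.
Step 2: Returns 28 + 40 = 68.
Step 3: result = 68

The answer is 68.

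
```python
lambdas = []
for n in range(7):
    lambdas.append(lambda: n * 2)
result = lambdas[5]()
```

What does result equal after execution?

Step 1: All lambdas reference the same variable n (late binding).
Step 2: After the loop, n = 6. Every lambda returns n * 2.
Step 3: lambdas[5]() = 6 * 2 = 12

The answer is 12.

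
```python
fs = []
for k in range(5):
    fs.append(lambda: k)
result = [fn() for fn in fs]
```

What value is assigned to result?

Step 1: All 5 lambdas share the same variable k.
Step 2: After the loop, k = 4.
Step 3: Each call returns 4. result = [4, 4, 4, 4, 4]

The answer is [4, 4, 4, 4, 4].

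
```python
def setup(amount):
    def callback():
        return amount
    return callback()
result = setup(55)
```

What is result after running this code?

Step 1: setup(55) binds parameter amount = 55.
Step 2: callback() looks up amount in enclosing scope and finds the parameter amount = 55.
Step 3: result = 55

The answer is 55.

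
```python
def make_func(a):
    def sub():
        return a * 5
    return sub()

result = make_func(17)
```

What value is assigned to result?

Step 1: make_func(17) binds parameter a = 17.
Step 2: sub() accesses a = 17 from enclosing scope.
Step 3: result = 17 * 5 = 85

The answer is 85.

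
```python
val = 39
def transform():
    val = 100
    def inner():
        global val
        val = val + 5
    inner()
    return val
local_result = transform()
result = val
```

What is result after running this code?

Step 1: Global val = 39. transform() creates local val = 100.
Step 2: inner() declares global val and adds 5: global val = 39 + 5 = 44.
Step 3: transform() returns its local val = 100 (unaffected by inner).
Step 4: result = global val = 44

The answer is 44.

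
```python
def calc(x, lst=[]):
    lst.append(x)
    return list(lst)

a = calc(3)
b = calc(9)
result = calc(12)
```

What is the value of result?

Step 1: Default list is shared. list() creates copies for return values.
Step 2: Internal list grows: [3] -> [3, 9] -> [3, 9, 12].
Step 3: result = [3, 9, 12]

The answer is [3, 9, 12].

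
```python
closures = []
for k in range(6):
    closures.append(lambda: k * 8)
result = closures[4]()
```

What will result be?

Step 1: All lambdas reference the same variable k (late binding).
Step 2: After the loop, k = 5. Every lambda returns k * 8.
Step 3: closures[4]() = 5 * 8 = 40

The answer is 40.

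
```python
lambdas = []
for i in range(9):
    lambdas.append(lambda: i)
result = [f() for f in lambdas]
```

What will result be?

Step 1: All 9 lambdas share the same variable i.
Step 2: After the loop, i = 8.
Step 3: Each call returns 8. result = [8, 8, 8, 8, 8, 8, 8, 8, 8]

The answer is [8, 8, 8, 8, 8, 8, 8, 8, 8].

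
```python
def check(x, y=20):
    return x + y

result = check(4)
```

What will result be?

Step 1: check(4) uses default y = 20.
Step 2: Returns 4 + 20 = 24.
Step 3: result = 24

The answer is 24.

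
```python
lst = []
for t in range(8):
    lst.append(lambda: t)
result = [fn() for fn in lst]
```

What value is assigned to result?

Step 1: All 8 lambdas share the same variable t.
Step 2: After the loop, t = 7.
Step 3: Each call returns 7. result = [7, 7, 7, 7, 7, 7, 7, 7]

The answer is [7, 7, 7, 7, 7, 7, 7, 7].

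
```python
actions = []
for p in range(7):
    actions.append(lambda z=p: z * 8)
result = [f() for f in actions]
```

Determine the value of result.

Step 1: Default arg z=p captures p at each iteration.
Step 2: actions[k] has z defaulting to k, returns k * 8.
Step 3: result = [0, 8, 16, 24, 32, 40, 48]

The answer is [0, 8, 16, 24, 32, 40, 48].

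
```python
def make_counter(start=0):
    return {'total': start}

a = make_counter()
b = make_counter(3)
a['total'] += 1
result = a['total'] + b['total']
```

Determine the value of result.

Step 1: make_counter() returns a new dict each call (immutable default 0).
Step 2: a = {'total': 0}, b = {'total': 3}.
Step 3: a['total'] += 1 = 1. result = 1 + 3 = 4

The answer is 4.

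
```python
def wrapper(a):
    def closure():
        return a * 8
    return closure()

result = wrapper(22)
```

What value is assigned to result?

Step 1: wrapper(22) binds parameter a = 22.
Step 2: closure() accesses a = 22 from enclosing scope.
Step 3: result = 22 * 8 = 176

The answer is 176.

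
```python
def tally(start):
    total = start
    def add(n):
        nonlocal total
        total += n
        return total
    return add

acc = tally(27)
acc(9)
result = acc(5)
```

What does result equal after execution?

Step 1: tally(27) creates closure with total = 27.
Step 2: First acc(9): total = 27 + 9 = 36.
Step 3: Second acc(5): total = 36 + 5 = 41. result = 41

The answer is 41.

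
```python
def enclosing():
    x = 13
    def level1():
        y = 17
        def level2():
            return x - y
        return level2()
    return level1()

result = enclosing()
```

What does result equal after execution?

Step 1: x = 13 in enclosing. y = 17 in level1.
Step 2: level2() reads x = 13 and y = 17 from enclosing scopes.
Step 3: result = 13 - 17 = -4

The answer is -4.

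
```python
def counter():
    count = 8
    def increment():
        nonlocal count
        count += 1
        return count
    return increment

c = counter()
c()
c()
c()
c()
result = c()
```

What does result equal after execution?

Step 1: counter() creates closure with count = 8.
Step 2: Each c() call increments count via nonlocal. After 5 calls: 8 + 5 = 13.
Step 3: result = 13

The answer is 13.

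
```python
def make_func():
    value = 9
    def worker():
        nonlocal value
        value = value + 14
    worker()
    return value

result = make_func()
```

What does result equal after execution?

Step 1: make_func() sets value = 9.
Step 2: worker() uses nonlocal to modify value in make_func's scope: value = 9 + 14 = 23.
Step 3: make_func() returns the modified value = 23

The answer is 23.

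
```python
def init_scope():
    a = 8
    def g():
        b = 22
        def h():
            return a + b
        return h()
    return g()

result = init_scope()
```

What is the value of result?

Step 1: init_scope() defines a = 8. g() defines b = 22.
Step 2: h() accesses both from enclosing scopes: a = 8, b = 22.
Step 3: result = 8 + 22 = 30

The answer is 30.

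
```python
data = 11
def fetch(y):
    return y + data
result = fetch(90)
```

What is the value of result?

Step 1: data = 11 is defined globally.
Step 2: fetch(90) uses parameter y = 90 and looks up data from global scope = 11.
Step 3: result = 90 + 11 = 101

The answer is 101.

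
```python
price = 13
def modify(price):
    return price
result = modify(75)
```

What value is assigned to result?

Step 1: Global price = 13.
Step 2: modify(75) takes parameter price = 75, which shadows the global.
Step 3: result = 75

The answer is 75.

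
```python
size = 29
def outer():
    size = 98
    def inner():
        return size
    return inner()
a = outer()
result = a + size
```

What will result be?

Step 1: outer() has local size = 98. inner() reads from enclosing.
Step 2: outer() returns 98. Global size = 29 unchanged.
Step 3: result = 98 + 29 = 127

The answer is 127.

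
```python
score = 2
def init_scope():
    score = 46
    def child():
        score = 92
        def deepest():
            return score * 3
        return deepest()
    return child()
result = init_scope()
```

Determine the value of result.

Step 1: deepest() looks up score through LEGB: not local, finds score = 92 in enclosing child().
Step 2: Returns 92 * 3 = 276.
Step 3: result = 276

The answer is 276.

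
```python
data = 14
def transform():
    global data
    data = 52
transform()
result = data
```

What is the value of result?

Step 1: data = 14 globally.
Step 2: transform() declares global data and sets it to 52.
Step 3: After transform(), global data = 52. result = 52

The answer is 52.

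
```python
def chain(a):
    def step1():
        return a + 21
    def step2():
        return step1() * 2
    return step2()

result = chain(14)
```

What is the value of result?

Step 1: chain(14) captures a = 14.
Step 2: step2() calls step1() which returns 14 + 21 = 35.
Step 3: step2() returns 35 * 2 = 70

The answer is 70.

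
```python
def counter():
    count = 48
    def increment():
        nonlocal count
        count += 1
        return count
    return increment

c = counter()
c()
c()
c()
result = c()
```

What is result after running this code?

Step 1: counter() creates closure with count = 48.
Step 2: Each c() call increments count via nonlocal. After 4 calls: 48 + 4 = 52.
Step 3: result = 52

The answer is 52.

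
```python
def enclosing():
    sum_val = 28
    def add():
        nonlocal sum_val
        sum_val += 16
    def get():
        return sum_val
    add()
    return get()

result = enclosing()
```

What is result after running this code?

Step 1: sum_val = 28. add() modifies it via nonlocal, get() reads it.
Step 2: add() makes sum_val = 28 + 16 = 44.
Step 3: get() returns 44. result = 44

The answer is 44.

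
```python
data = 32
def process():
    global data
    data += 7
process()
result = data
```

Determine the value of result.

Step 1: data = 32 globally.
Step 2: process() modifies global data: data += 7 = 39.
Step 3: result = 39

The answer is 39.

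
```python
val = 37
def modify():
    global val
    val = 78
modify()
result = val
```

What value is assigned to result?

Step 1: val = 37 globally.
Step 2: modify() declares global val and sets it to 78.
Step 3: After modify(), global val = 78. result = 78

The answer is 78.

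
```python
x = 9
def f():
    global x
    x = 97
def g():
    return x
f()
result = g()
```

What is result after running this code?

Step 1: x = 9.
Step 2: f() sets global x = 97.
Step 3: g() reads global x = 97. result = 97

The answer is 97.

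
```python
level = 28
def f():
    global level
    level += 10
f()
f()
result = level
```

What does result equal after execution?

Step 1: level = 28.
Step 2: First f(): level = 28 + 10 = 38.
Step 3: Second f(): level = 38 + 10 = 48. result = 48

The answer is 48.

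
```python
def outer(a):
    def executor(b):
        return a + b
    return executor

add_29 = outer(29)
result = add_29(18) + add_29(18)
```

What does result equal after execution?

Step 1: add_29 captures a = 29.
Step 2: add_29(18) = 29 + 18 = 47, called twice.
Step 3: result = 47 + 47 = 94

The answer is 94.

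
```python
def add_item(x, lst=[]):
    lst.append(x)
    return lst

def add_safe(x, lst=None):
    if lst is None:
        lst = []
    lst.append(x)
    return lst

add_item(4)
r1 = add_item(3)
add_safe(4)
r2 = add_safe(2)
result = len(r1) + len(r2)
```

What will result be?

Step 1: add_item shares mutable default: after 2 calls, lst = [4, 3], len = 2.
Step 2: add_safe creates fresh list each time: r2 = [2], len = 1.
Step 3: result = 2 + 1 = 3

The answer is 3.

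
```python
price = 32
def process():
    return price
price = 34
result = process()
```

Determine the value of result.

Step 1: price is first set to 32, then reassigned to 34.
Step 2: process() is called after the reassignment, so it looks up the current global price = 34.
Step 3: result = 34

The answer is 34.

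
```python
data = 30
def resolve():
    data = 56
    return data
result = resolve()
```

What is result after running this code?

Step 1: Global data = 30.
Step 2: resolve() creates local data = 56, shadowing the global.
Step 3: Returns local data = 56. result = 56

The answer is 56.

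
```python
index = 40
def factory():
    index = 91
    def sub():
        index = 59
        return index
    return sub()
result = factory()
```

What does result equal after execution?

Step 1: Three scopes define index: global (40), factory (91), sub (59).
Step 2: sub() has its own local index = 59, which shadows both enclosing and global.
Step 3: result = 59 (local wins in LEGB)

The answer is 59.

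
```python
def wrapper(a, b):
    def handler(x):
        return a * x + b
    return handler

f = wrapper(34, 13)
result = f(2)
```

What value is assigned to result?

Step 1: wrapper(34, 13) captures a = 34, b = 13.
Step 2: f(2) computes 34 * 2 + 13 = 81.
Step 3: result = 81

The answer is 81.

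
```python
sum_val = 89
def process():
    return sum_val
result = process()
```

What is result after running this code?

Step 1: sum_val = 89 is defined in the global scope.
Step 2: process() looks up sum_val. No local sum_val exists, so Python checks the global scope via LEGB rule and finds sum_val = 89.
Step 3: result = 89

The answer is 89.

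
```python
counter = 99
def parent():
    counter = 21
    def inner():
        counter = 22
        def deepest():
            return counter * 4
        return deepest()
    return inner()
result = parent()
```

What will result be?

Step 1: deepest() looks up counter through LEGB: not local, finds counter = 22 in enclosing inner().
Step 2: Returns 22 * 4 = 88.
Step 3: result = 88

The answer is 88.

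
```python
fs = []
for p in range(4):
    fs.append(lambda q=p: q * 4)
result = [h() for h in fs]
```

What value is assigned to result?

Step 1: Default arg q=p captures p at each iteration.
Step 2: fs[k] has q defaulting to k, returns k * 4.
Step 3: result = [0, 4, 8, 12]

The answer is [0, 4, 8, 12].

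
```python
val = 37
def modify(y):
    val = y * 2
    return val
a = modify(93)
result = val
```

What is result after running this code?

Step 1: Global val = 37.
Step 2: modify(93) creates local val = 93 * 2 = 186.
Step 3: Global val unchanged because no global keyword. result = 37

The answer is 37.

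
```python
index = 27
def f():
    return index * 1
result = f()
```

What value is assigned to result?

Step 1: index = 27 is defined globally.
Step 2: f() looks up index from global scope = 27, then computes 27 * 1 = 27.
Step 3: result = 27

The answer is 27.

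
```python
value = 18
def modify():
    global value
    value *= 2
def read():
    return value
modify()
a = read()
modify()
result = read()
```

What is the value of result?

Step 1: value = 18.
Step 2: First modify(): value = 18 * 2 = 36.
Step 3: Second modify(): value = 36 * 2 = 72.
Step 4: read() returns 72

The answer is 72.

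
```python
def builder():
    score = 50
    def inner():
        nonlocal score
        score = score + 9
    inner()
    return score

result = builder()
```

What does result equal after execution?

Step 1: builder() sets score = 50.
Step 2: inner() uses nonlocal to modify score in builder's scope: score = 50 + 9 = 59.
Step 3: builder() returns the modified score = 59

The answer is 59.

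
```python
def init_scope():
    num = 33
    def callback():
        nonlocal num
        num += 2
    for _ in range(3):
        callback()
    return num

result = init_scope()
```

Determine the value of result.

Step 1: num = 33.
Step 2: callback() is called 3 times in a loop, each adding 2 via nonlocal.
Step 3: num = 33 + 2 * 3 = 39

The answer is 39.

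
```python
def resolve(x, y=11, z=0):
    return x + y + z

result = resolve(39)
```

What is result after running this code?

Step 1: resolve(39) uses defaults y = 11, z = 0.
Step 2: Returns 39 + 11 + 0 = 50.
Step 3: result = 50

The answer is 50.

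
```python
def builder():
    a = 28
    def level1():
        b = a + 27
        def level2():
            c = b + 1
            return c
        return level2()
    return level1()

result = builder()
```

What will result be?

Step 1: a = 28. b = a + 27 = 55.
Step 2: c = b + 1 = 55 + 1 = 56.
Step 3: result = 56

The answer is 56.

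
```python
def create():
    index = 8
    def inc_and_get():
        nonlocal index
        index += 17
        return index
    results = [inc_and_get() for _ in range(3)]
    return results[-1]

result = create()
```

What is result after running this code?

Step 1: index = 8.
Step 2: Three calls to inc_and_get(), each adding 17.
Step 3: Last value = 8 + 17 * 3 = 59

The answer is 59.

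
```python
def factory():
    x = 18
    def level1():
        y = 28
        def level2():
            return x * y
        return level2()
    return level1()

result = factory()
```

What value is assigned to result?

Step 1: x = 18 in factory. y = 28 in level1.
Step 2: level2() reads x = 18 and y = 28 from enclosing scopes.
Step 3: result = 18 * 28 = 504

The answer is 504.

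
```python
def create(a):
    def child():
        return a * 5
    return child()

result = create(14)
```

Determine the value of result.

Step 1: create(14) binds parameter a = 14.
Step 2: child() accesses a = 14 from enclosing scope.
Step 3: result = 14 * 5 = 70

The answer is 70.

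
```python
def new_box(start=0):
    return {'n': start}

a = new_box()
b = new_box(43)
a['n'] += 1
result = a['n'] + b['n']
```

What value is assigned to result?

Step 1: new_box() returns a new dict each call (immutable default 0).
Step 2: a = {'n': 0}, b = {'n': 43}.
Step 3: a['n'] += 1 = 1. result = 1 + 43 = 44

The answer is 44.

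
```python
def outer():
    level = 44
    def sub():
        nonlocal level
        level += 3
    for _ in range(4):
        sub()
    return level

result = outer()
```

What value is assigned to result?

Step 1: level = 44.
Step 2: sub() is called 4 times in a loop, each adding 3 via nonlocal.
Step 3: level = 44 + 3 * 4 = 56

The answer is 56.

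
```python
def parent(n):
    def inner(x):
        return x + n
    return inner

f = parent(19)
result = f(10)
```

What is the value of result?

Step 1: parent(19) creates a closure that captures n = 19.
Step 2: f(10) calls the closure with x = 10, returning 10 + 19 = 29.
Step 3: result = 29

The answer is 29.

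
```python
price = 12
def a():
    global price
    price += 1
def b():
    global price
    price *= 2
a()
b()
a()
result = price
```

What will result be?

Step 1: price = 12.
Step 2: a(): price = 12 + 1 = 13.
Step 3: b(): price = 13 * 2 = 26.
Step 4: a(): price = 26 + 1 = 27

The answer is 27.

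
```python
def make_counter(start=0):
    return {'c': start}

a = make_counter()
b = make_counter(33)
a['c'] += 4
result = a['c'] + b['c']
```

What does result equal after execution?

Step 1: make_counter() returns a new dict each call (immutable default 0).
Step 2: a = {'c': 0}, b = {'c': 33}.
Step 3: a['c'] += 4 = 4. result = 4 + 33 = 37

The answer is 37.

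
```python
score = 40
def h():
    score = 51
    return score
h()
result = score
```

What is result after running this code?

Step 1: Global score = 40.
Step 2: h() creates local score = 51 (shadow, not modification).
Step 3: After h() returns, global score is unchanged. result = 40

The answer is 40.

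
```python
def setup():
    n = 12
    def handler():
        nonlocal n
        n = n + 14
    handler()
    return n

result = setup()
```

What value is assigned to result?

Step 1: setup() sets n = 12.
Step 2: handler() uses nonlocal to modify n in setup's scope: n = 12 + 14 = 26.
Step 3: setup() returns the modified n = 26

The answer is 26.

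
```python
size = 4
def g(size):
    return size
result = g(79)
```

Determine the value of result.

Step 1: Global size = 4.
Step 2: g(79) takes parameter size = 79, which shadows the global.
Step 3: result = 79

The answer is 79.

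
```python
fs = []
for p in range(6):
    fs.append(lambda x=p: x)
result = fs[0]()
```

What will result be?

Step 1: Default argument x=p captures p's value at each iteration.
Step 2: fs[0] captured x = 0 when p was 0.
Step 3: result = 0

The answer is 0.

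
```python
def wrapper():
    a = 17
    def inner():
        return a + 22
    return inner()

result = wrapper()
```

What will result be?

Step 1: wrapper() defines a = 17.
Step 2: inner() reads a = 17 from enclosing scope, returns 17 + 22 = 39.
Step 3: result = 39

The answer is 39.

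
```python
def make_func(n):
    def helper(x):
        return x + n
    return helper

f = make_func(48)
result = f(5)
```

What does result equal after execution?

Step 1: make_func(48) creates a closure that captures n = 48.
Step 2: f(5) calls the closure with x = 5, returning 5 + 48 = 53.
Step 3: result = 53

The answer is 53.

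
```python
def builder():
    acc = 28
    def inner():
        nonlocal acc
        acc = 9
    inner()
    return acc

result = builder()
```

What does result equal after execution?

Step 1: builder() sets acc = 28.
Step 2: inner() uses nonlocal to reassign acc = 9.
Step 3: result = 9

The answer is 9.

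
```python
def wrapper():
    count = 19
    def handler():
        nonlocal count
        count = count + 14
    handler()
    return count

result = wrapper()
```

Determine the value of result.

Step 1: wrapper() sets count = 19.
Step 2: handler() uses nonlocal to modify count in wrapper's scope: count = 19 + 14 = 33.
Step 3: wrapper() returns the modified count = 33

The answer is 33.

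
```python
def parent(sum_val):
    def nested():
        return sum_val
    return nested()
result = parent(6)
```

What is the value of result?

Step 1: parent(6) binds parameter sum_val = 6.
Step 2: nested() looks up sum_val in enclosing scope and finds the parameter sum_val = 6.
Step 3: result = 6

The answer is 6.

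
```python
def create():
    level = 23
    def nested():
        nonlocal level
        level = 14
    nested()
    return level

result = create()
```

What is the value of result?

Step 1: create() sets level = 23.
Step 2: nested() uses nonlocal to reassign level = 14.
Step 3: result = 14

The answer is 14.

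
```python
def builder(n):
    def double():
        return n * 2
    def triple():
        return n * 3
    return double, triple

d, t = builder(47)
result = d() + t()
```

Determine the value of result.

Step 1: Both closures capture the same n = 47.
Step 2: d() = 47 * 2 = 94, t() = 47 * 3 = 141.
Step 3: result = 94 + 141 = 235

The answer is 235.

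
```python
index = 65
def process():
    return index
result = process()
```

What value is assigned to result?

Step 1: index = 65 is defined in the global scope.
Step 2: process() looks up index. No local index exists, so Python checks the global scope via LEGB rule and finds index = 65.
Step 3: result = 65

The answer is 65.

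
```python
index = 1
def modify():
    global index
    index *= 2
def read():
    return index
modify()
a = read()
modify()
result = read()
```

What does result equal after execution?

Step 1: index = 1.
Step 2: First modify(): index = 1 * 2 = 2.
Step 3: Second modify(): index = 2 * 2 = 4.
Step 4: read() returns 4

The answer is 4.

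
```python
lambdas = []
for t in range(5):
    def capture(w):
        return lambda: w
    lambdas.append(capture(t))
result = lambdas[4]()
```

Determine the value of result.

Step 1: capture(t) creates a new scope capturing w = t at call time.
Step 2: lambdas[4] = capture(4), so its lambda captures w = 4.
Step 3: result = 4 (closure factory fixes late binding)

The answer is 4.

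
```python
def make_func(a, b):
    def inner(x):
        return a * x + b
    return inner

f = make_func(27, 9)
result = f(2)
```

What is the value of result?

Step 1: make_func(27, 9) captures a = 27, b = 9.
Step 2: f(2) computes 27 * 2 + 9 = 63.
Step 3: result = 63

The answer is 63.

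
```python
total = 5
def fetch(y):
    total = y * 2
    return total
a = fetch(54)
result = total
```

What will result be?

Step 1: Global total = 5.
Step 2: fetch(54) creates local total = 54 * 2 = 108.
Step 3: Global total unchanged because no global keyword. result = 5

The answer is 5.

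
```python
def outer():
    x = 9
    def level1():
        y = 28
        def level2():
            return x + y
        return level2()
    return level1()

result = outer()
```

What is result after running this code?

Step 1: x = 9 in outer. y = 28 in level1.
Step 2: level2() reads x = 9 and y = 28 from enclosing scopes.
Step 3: result = 9 + 28 = 37

The answer is 37.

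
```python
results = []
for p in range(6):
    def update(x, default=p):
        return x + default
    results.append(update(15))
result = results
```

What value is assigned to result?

Step 1: Default argument default=p is evaluated at function definition time.
Step 2: Each iteration creates update with default = current p value.
Step 3: update(15) returns 15 + default. results = [15, 16, 17, 18, 19, 20]

The answer is [15, 16, 17, 18, 19, 20].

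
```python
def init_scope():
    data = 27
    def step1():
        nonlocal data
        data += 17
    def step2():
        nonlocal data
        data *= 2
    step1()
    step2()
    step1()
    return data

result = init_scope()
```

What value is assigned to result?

Step 1: data = 27.
Step 2: step1(): data = 27 + 17 = 44.
Step 3: step2(): data = 44 * 2 = 88.
Step 4: step1(): data = 88 + 17 = 105. result = 105

The answer is 105.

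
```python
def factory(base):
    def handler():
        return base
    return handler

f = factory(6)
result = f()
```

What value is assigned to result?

Step 1: factory(6) creates closure capturing base = 6.
Step 2: f() returns the captured base = 6.
Step 3: result = 6

The answer is 6.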